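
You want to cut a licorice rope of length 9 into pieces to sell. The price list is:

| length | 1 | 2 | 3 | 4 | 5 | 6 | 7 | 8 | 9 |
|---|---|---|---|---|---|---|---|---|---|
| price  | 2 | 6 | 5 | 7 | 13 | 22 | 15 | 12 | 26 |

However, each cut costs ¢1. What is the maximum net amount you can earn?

28

Consider every possible first cut. v[k] is the best of p[i]+v[k−i] over all sellable i≤k, charging 1 whenever i<k.
v[1] = 2
v[2] = 6
v[3] = 7  (first piece 1, then v[2]=6)
v[4] = 11  (first piece 2, then v[2]=6)
v[5] = 13
v[6] = 22
v[7] = 23  (first piece 1, then v[6]=22)
v[8] = 27  (first piece 2, then v[6]=22)
v[9] = 28  (first piece 1, then v[8]=27)
One optimal plan: pieces 6 + 2 + 1 (2 cuts) → ¢30 − ¢2 = ¢28.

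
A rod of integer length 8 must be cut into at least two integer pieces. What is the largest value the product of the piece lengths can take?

Define m[k] = max over 1≤i<k of i · max(k−i, m[k−i]); the inner max lets the remainder stay uncut if that's better.
m[2] = 1×max(1,0) = 1×1 = 1
m[3] = max(1×2, 2×1) = 2
m[4] = max(1×3, 2×2, 3×1) = 4
m[5] = max(1×4, 2×3, 3×2, 4×1) = 6
m[6] = max(1×6, 2×4, 3×3, 4×2, 5×1) = 9
m[7] = max(1×9, 2×6, 3×4, 4×3, 5×2, 6×1) = 12
m[8] = max(1×12, 2×9, 3×6, …, 6×2, 7×1) = 18
One optimal split: 3 + 3 + 2; product 3×3×2 = 18.

18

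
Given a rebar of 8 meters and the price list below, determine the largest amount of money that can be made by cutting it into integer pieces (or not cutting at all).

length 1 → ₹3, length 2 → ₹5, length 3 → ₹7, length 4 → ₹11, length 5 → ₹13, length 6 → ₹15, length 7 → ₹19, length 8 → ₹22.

Let r[k] be the best obtainable value from length k. For each k, try every first piece i and keep the best of price[i] + r[k−i].
r[1] = 3
r[2] = 6  (first piece 1, then r[1]=3)
r[3] = 9  (first piece 1, then r[2]=6)
r[4] = 12  (first piece 1, then r[3]=9)
r[5] = 15  (first piece 1, then r[4]=12)
r[6] = 18  (first piece 1, then r[5]=15)
r[7] = 21  (first piece 1, then r[6]=18)
r[8] = 24  (first piece 1, then r[7]=21)
One optimal cutting: 1 + 1 + 1 + 1 + 1 + 1 + 1 + 1 → ₹3 + ₹3 + ₹3 + ₹3 + ₹3 + ₹3 + ₹3 + ₹3 = ₹24.

24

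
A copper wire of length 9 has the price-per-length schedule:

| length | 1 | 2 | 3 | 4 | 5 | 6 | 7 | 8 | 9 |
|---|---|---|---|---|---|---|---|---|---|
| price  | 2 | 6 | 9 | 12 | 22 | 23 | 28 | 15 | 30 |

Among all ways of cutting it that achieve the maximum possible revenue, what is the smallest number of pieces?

Let r[k] be the best obtainable value from length k. For each k, try every first piece i and keep the best of price[i] + r[k−i].
r[1] = 2
r[2] = max(2+2, 6+0) = 6
r[3] = max(2+6, 6+2, 9+0) = 9
r[4] = max(2+9, 6+6, 9+2, 12+0) = 12
r[5] = max(2+12, 6+9, 9+6, 12+2, 22+0) = 22
r[6] = max(2+22, 6+12, 9+9, 12+6, 22+2, 23+0) = 24
r[7] = max(2+24, 6+22, 9+12, …, 23+2, 28+0) = 28
r[8] = max(2+28, 6+24, 9+22, …, 28+2, 15+0) = 31
r[9] = max(2+31, 6+28, 9+24, …, 15+2, 30+0) = 34
Maximum revenue is €34.
Now minimize piece count subject to staying optimal: for each k, pieces[k] = 1 + min over i with p[i]+r[k−i]=r[k] of pieces[k−i].
pieces[6] = 2
pieces[7] = 1
pieces[8] = 2
pieces[9] = 2

2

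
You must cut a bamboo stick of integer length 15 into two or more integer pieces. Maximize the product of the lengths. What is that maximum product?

243

Define prod[k] = max over 1≤i<k of i · max(k−i, prod[k−i]); the inner max lets the remainder stay uncut if that's better.
prod[2] = 1×max(1,0) = 1×1 = 1
prod[3] = 1×max(2,1) = 1×2 = 2
prod[4] = 2×max(2,1) = 2×2 = 4
prod[5] = 2×max(3,2) = 2×3 = 6
prod[6] = 3×max(3,2) = 3×3 = 9
prod[7] = 2×max(5,6) = 2×6 = 12
prod[8] = 2×max(6,9) = 2×9 = 18
prod[9] = 3×max(6,9) = 3×9 = 27
prod[10] = 2×max(8,18) = 2×18 = 36
prod[11] = 2×max(9,27) = 2×27 = 54
prod[12] = 3×max(9,27) = 3×27 = 81
prod[13] = 2×max(11,54) = 2×54 = 108
prod[14] = 2×max(12,81) = 2×81 = 162
prod[15] = 3×max(12,81) = 3×81 = 243
One optimal split: 3 + 3 + 3 + 3 + 3; product 3×3×3×3×3 = 243.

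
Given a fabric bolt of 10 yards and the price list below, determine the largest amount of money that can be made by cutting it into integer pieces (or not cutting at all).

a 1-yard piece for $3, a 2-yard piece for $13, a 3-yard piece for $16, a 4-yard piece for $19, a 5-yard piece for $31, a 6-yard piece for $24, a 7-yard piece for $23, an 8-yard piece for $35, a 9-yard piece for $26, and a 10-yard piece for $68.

Build best[k] bottom-up: best[k] = max over allowed piece i of (p[i] + best[k−i]).
best[1] = 3
best[2] = max(3+3, 13+0) = 13
best[3] = max(3+13, 13+3, 16+0) = 16
best[4] = max(3+16, 13+13, 16+3, 19+0) = 26
best[5] = max(3+26, 13+16, 16+13, 19+3, 31+0) = 31
best[6] = max(3+31, 13+26, 16+16, 19+13, 31+3, 24+0) = 39
best[7] = max(3+39, 13+31, 16+26, …, 24+3, 23+0) = 44
best[8] = max(3+44, 13+39, 16+31, …, 23+3, 35+0) = 52
best[9] = max(3+52, 13+44, 16+39, …, 35+3, 26+0) = 57
best[10] = max(3+57, 13+52, 16+44, …, 26+3, 68+0) = 68
Best is to sell the whole 10-yard piece uncut for $68.

68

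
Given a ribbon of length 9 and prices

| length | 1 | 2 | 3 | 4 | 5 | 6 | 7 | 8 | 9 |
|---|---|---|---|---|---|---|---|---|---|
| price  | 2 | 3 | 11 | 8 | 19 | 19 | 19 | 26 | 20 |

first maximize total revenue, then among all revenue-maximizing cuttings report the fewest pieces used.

Let r[k] be the best obtainable value from length k. For each k, try every first piece i and keep the best of price[i] + r[k−i].
r[1] = 2
r[2] = 4  (first piece 1, then r[1]=2)
r[3] = 11
r[4] = 13  (first piece 1, then r[3]=11)
r[5] = 19
r[6] = 22  (first piece 3, then r[3]=11)
r[7] = 24  (first piece 1, then r[6]=22)
r[8] = 30  (first piece 3, then r[5]=19)
r[9] = 33  (first piece 3, then r[6]=22)
Maximum revenue is ¢33.
Now minimize piece count subject to staying optimal: for each k, pieces[k] = 1 + min over i with p[i]+r[k−i]=r[k] of pieces[k−i].
pieces[6] = 2
pieces[7] = 3
pieces[8] = 2
pieces[9] = 3

3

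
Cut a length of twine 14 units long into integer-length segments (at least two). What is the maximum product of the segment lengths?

Fill f[k] for k=2..14: at each k try every first piece i and multiply by the better of (k−i) uncut or f[k−i].
Small cases: f[2]=1, f[3]=2, f[4]=4, f[5]=6, f[6]=9, f[7]=12.
f[8] = max(1×12, 2×9, 3×6, …, 6×2, 7×1) = 18
f[9] = max(1×18, 2×12, 3×9, …, 7×2, 8×1) = 27
f[10] = max(1×27, 2×18, 3×12, …, 8×2, 9×1) = 36
f[11] = max(1×36, 2×27, 3×18, …, 9×2, 10×1) = 54
f[12] = max(1×54, 2×36, 3×27, …, 10×2, 11×1) = 81
f[13] = max(1×81, 2×54, 3×36, …, 11×2, 12×1) = 108
f[14] = max(1×108, 2×81, 3×54, …, 12×2, 13×1) = 162
One optimal split: 3 + 3 + 3 + 3 + 2; product 3×3×3×3×2 = 162.

162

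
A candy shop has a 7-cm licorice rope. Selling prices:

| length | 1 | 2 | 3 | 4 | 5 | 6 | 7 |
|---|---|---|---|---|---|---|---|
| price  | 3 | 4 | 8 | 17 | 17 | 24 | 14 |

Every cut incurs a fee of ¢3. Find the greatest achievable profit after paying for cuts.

Consider every possible first cut. r[k] is the best of p[i]+r[k−i] over all sellable i≤k, charging 3 whenever i<k.
r[1] = 3
r[2] = max(3+3-3, 4+0) = 4
r[3] = max(3+4-3, 4+3-3, 8+0) = 8
r[4] = max(3+8-3, 4+4-3, 8+3-3, 17+0) = 17
r[5] = max(3+17-3, 4+8-3, 8+4-3, 17+3-3, 17+0) = 17
r[6] = max(3+17-3, 4+17-3, 8+8-3, 17+4-3, 17+3-3, 24+0) = 24
r[7] = max(3+24-3, 4+17-3, 8+17-3, …, 24+3-3, 14+0) = 24
One optimal plan: pieces 6 + 1 (1 cut) → ¢27 − ¢3 = ¢24.

24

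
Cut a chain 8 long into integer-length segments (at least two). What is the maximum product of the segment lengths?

Fill prod[k] for k=2..8: at each k try every first piece i and multiply by the better of (k−i) uncut or prod[k−i].
prod[2] = 1*max(1,0) = 1*1 = 1
prod[3] = max(1*2, 2*1) = 2
prod[4] = max(1*3, 2*2, 3*1) = 4
prod[5] = max(1*4, 2*3, 3*2, 4*1) = 6
prod[6] = max(1*6, 2*4, 3*3, 4*2, 5*1) = 9
prod[7] = max(1*9, 2*6, 3*4, 4*3, 5*2, 6*1) = 12
prod[8] = max(1*12, 2*9, 3*6, …, 6*2, 7*1) = 18
One optimal split: 3 + 3 + 2; product 3*3*2 = 18.

18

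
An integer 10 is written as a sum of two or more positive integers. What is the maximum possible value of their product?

Let prod[k] be the best product for length k (with at least one cut). For each first piece i, the rest contributes max(k−i, prod[k−i]).
prod[2] = 1×max(1,0) = 1×1 = 1
prod[3] = 1×max(2,1) = 1×2 = 2
prod[4] = 2×max(2,1) = 2×2 = 4
prod[5] = 2×max(3,2) = 2×3 = 6
prod[6] = 3×max(3,2) = 3×3 = 9
prod[7] = 2×max(5,6) = 2×6 = 12
prod[8] = 2×max(6,9) = 2×9 = 18
prod[9] = 3×max(6,9) = 3×9 = 27
prod[10] = 2×max(8,18) = 2×18 = 36
One optimal split: 3 + 3 + 2 + 2; product 3×3×2×2 = 36.

36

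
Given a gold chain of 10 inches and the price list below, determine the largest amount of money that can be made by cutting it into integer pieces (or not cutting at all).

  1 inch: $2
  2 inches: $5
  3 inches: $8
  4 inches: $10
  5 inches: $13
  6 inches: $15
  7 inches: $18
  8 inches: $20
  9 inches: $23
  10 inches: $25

Consider every possible first cut. r[k] is the best of p[i]+r[k−i] over all sellable i≤k.
r[1] = 2
r[2] = 5
r[3] = 8
r[4] = 10  (first piece 1, then r[3]=8)
r[5] = 13  (first piece 2, then r[3]=8)
r[6] = 16  (first piece 3, then r[3]=8)
r[7] = 18  (first piece 1, then r[6]=16)
r[8] = 21  (first piece 2, then r[6]=16)
r[9] = 24  (first piece 3, then r[6]=16)
r[10] = 26  (first piece 1, then r[9]=24)
One optimal cutting: 3 + 3 + 3 + 1 → $8 + $8 + $8 + $2 = $26.

26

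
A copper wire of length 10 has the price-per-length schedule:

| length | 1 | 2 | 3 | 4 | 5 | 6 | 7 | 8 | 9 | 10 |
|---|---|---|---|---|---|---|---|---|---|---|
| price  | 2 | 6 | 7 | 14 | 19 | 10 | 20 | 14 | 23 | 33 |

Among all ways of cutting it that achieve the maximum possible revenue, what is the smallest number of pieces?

Build r[k] bottom-up: r[k] = max over allowed piece i of (p[i] + r[k−i]).
r[1] = 2
r[2] = max(2+2, 6+0) = 6
r[3] = max(2+6, 6+2, 7+0) = 8
r[4] = max(2+8, 6+6, 7+2, 14+0) = 14
r[5] = max(2+14, 6+8, 7+6, 14+2, 19+0) = 19
r[6] = max(2+19, 6+14, 7+8, 14+6, 19+2, 10+0) = 21
r[7] = max(2+21, 6+19, 7+14, …, 10+2, 20+0) = 25
r[8] = max(2+25, 6+21, 7+19, …, 20+2, 14+0) = 28
r[9] = max(2+28, 6+25, 7+21, …, 14+2, 23+0) = 33
r[10] = max(2+33, 6+28, 7+25, …, 23+2, 33+0) = 38
Maximum revenue is €38.
Now minimize piece count subject to staying optimal: for each k, pieces[k] = 1 + min over i with p[i]+r[k−i]=r[k] of pieces[k−i].
pieces[7] = 2
pieces[8] = 2
pieces[9] = 2
pieces[10] = 2

2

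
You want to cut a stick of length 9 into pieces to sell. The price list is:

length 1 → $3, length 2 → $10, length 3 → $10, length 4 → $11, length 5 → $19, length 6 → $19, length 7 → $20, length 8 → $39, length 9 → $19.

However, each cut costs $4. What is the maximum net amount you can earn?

Let net[k] be the best obtainable value from length k. For each k, try every first piece i and keep the best of price[i] + net[k−i] minus the 4 cut fee when i<k.
net[1] = 3
net[2] = max(3+3-4, 10+0) = 10
net[3] = max(3+10-4, 10+3-4, 10+0) = 10
net[4] = max(3+10-4, 10+10-4, 10+3-4, 11+0) = 16
net[5] = max(3+16-4, 10+10-4, 10+10-4, 11+3-4, 19+0) = 19
net[6] = max(3+19-4, 10+16-4, 10+10-4, 11+10-4, 19+3-4, 19+0) = 22
net[7] = max(3+22-4, 10+19-4, 10+16-4, …, 19+3-4, 20+0) = 25
net[8] = max(3+25-4, 10+22-4, 10+19-4, …, 20+3-4, 39+0) = 39
net[9] = max(3+39-4, 10+25-4, 10+22-4, …, 39+3-4, 19+0) = 38
One optimal plan: pieces 8 + 1 (1 cut) → $42 − $4 = $38.

38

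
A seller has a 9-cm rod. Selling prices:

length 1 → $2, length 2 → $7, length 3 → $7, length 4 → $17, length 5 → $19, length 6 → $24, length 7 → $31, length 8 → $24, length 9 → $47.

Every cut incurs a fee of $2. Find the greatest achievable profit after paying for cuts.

47

Let r[k] be the best obtainable value from length k. For each k, try every first piece i and keep the best of price[i] + r[k−i] minus the 2 cut fee when i<k.
r[1] = 2
r[2] = max(2+2-2, 7+0) = 7
r[3] = max(2+7-2, 7+2-2, 7+0) = 7
r[4] = max(2+7-2, 7+7-2, 7+2-2, 17+0) = 17
r[5] = max(2+17-2, 7+7-2, 7+7-2, 17+2-2, 19+0) = 19
r[6] = max(2+19-2, 7+17-2, 7+7-2, 17+7-2, 19+2-2, 24+0) = 24
r[7] = max(2+24-2, 7+19-2, 7+17-2, …, 24+2-2, 31+0) = 31
r[8] = max(2+31-2, 7+24-2, 7+19-2, …, 31+2-2, 24+0) = 32
r[9] = max(2+32-2, 7+31-2, 7+24-2, …, 24+2-2, 47+0) = 47
Best is to make no cuts and sell whole for $47.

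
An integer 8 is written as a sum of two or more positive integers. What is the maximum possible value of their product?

Let prod[k] be the best product for length k (with at least one cut). For each first piece i, the rest contributes max(k−i, prod[k−i]).
prod[2] = 1·max(1,0) = 1·1 = 1
prod[3] = max(1·2, 2·1) = 2
prod[4] = max(1·3, 2·2, 3·1) = 4
prod[5] = max(1·4, 2·3, 3·2, 4·1) = 6
prod[6] = max(1·6, 2·4, 3·3, 4·2, 5·1) = 9
prod[7] = max(1·9, 2·6, 3·4, 4·3, 5·2, 6·1) = 12
prod[8] = max(1·12, 2·9, 3·6, …, 6·2, 7·1) = 18
One optimal split: 3 + 3 + 2; product 3·3·2 = 18.

18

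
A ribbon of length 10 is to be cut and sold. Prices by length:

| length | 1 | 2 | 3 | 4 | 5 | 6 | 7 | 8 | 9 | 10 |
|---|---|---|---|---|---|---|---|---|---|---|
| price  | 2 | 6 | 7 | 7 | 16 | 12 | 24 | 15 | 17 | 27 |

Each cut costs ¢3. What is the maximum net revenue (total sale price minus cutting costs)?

29

Build net[k] bottom-up: net[k] = max over allowed piece i of (p[i] + net[k−i]) − 3 per cut.
net[1] = 2
net[2] = 6
net[3] = 7
net[4] = 9  (first piece 2, then net[2]=6)
net[5] = 16
net[6] = 15  (first piece 1, then net[5]=16)
net[7] = 24
net[8] = 23  (first piece 1, then net[7]=24)
net[9] = 27  (first piece 2, then net[7]=24)
net[10] = 29  (first piece 5, then net[5]=16)
One optimal plan: pieces 5 + 5 (1 cut) → ¢32 − ¢3 = ¢29.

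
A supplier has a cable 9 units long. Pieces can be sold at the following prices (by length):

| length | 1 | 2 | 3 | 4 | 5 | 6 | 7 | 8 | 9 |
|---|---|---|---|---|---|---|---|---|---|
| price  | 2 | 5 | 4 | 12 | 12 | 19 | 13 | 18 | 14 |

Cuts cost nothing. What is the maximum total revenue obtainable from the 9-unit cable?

Consider every possible first cut. r[k] is the best of p[i]+r[k−i] over all sellable i≤k.
r[1] = 2
r[2] = 5
r[3] = 7  (first piece 1, then r[2]=5)
r[4] = 12
r[5] = 14  (first piece 1, then r[4]=12)
r[6] = 19
r[7] = 21  (first piece 1, then r[6]=19)
r[8] = 24  (first piece 2, then r[6]=19)
r[9] = 26  (first piece 1, then r[8]=24)
One optimal cutting: 6 + 2 + 1 → $19 + $5 + $2 = $26.

26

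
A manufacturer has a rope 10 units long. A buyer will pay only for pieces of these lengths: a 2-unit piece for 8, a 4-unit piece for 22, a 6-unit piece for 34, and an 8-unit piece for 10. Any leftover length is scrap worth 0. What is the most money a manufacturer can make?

Build best[k] bottom-up: best[k] = max over allowed piece i of (p[i] + best[k−i]).
best[1] = 0
best[2] = 8
best[3] = 8
best[4] = max(8+8, 22+0) = 22
best[5] = max(8+8, 22+0) = 22
best[6] = max(8+22, 22+8, 34+0) = 34
best[7] = max(8+22, 22+8, 34+0) = 34
best[8] = max(8+34, 22+22, 34+8, 10+0) = 44
best[9] = max(8+34, 22+22, 34+8, 10+0) = 44
best[10] = max(8+44, 22+34, 34+22, 10+8) = 56
One optimal cutting: 6 + 4 → 56.

56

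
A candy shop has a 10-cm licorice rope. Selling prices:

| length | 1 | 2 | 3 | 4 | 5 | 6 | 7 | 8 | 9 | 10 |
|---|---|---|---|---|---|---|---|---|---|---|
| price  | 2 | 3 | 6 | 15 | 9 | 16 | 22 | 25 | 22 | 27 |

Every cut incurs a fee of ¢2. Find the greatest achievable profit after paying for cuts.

Let v[k] be the best obtainable value from length k. For each k, try every first piece i and keep the best of price[i] + v[k−i] minus the 2 cut fee when i<k.
v[1] = 2
v[2] = max(2+2-2, 3+0) = 3
v[3] = max(2+3-2, 3+2-2, 6+0) = 6
v[4] = max(2+6-2, 3+3-2, 6+2-2, 15+0) = 15
v[5] = max(2+15-2, 3+6-2, 6+3-2, 15+2-2, 9+0) = 15
v[6] = max(2+15-2, 3+15-2, 6+6-2, 15+3-2, 9+2-2, 16+0) = 16
v[7] = max(2+16-2, 3+15-2, 6+15-2, …, 16+2-2, 22+0) = 22
v[8] = max(2+22-2, 3+16-2, 6+15-2, …, 22+2-2, 25+0) = 28
v[9] = max(2+28-2, 3+22-2, 6+16-2, …, 25+2-2, 22+0) = 28
v[10] = max(2+28-2, 3+28-2, 6+22-2, …, 22+2-2, 27+0) = 29
One optimal plan: pieces 4 + 4 + 2 (2 cuts) → ¢33 − ¢4 = ¢29.

29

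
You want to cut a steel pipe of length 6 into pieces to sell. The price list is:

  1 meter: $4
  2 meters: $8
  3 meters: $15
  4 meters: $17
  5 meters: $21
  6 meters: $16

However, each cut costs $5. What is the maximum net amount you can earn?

Build net[k] bottom-up: net[k] = max over allowed piece i of (p[i] + net[k−i]) − 5 per cut.
net[1] = 4
net[2] = 8
net[3] = 15
net[4] = 17
net[5] = 21
net[6] = 25  (first piece 3, then net[3]=15)
One optimal plan: pieces 3 + 3 (1 cut) → $30 − $5 = $25.

25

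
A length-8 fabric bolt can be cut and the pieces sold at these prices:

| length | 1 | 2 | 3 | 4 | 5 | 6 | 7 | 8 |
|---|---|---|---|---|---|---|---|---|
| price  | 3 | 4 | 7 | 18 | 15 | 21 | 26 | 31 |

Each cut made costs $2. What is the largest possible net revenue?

34

Consider every possible first cut. v[k] is the best of p[i]+v[k−i] over all sellable i≤k, charging 2 whenever i<k.
v[1] = 3
v[2] = max(3+3-2, 4+0) = 4
v[3] = max(3+4-2, 4+3-2, 7+0) = 7
v[4] = max(3+7-2, 4+4-2, 7+3-2, 18+0) = 18
v[5] = max(3+18-2, 4+7-2, 7+4-2, 18+3-2, 15+0) = 19
v[6] = max(3+19-2, 4+18-2, 7+7-2, 18+4-2, 15+3-2, 21+0) = 21
v[7] = max(3+21-2, 4+19-2, 7+18-2, …, 21+3-2, 26+0) = 26
v[8] = max(3+26-2, 4+21-2, 7+19-2, …, 26+3-2, 31+0) = 34
One optimal plan: pieces 4 + 4 (1 cut) → $36 − $2 = $34.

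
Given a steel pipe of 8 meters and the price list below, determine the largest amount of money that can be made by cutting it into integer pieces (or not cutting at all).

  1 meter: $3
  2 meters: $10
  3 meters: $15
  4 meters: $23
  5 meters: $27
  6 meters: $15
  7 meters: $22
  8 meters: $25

Consider every possible first cut. best[k] is the best of p[i]+best[k−i] over all sellable i≤k.
best[1] = 3
best[2] = max(3+3, 10+0) = 10
best[3] = max(3+10, 10+3, 15+0) = 15
best[4] = max(3+15, 10+10, 15+3, 23+0) = 23
best[5] = max(3+23, 10+15, 15+10, 23+3, 27+0) = 27
best[6] = max(3+27, 10+23, 15+15, 23+10, 27+3, 15+0) = 33
best[7] = max(3+33, 10+27, 15+23, …, 15+3, 22+0) = 38
best[8] = max(3+38, 10+33, 15+27, …, 22+3, 25+0) = 46
One optimal cutting: 4 + 4 → $23 + $23 = $46.

46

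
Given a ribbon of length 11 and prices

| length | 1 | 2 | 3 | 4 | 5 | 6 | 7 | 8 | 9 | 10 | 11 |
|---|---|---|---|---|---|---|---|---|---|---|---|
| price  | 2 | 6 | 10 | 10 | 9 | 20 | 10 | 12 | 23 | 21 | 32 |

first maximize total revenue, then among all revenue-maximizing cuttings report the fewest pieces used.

Let r[k] be the best obtainable value from length k. For each k, try every first piece i and keep the best of price[i] + r[k−i].
r[1] = 2
r[2] = 6
r[3] = 10
r[4] = 12  (first piece 1, then r[3]=10)
r[5] = 16  (first piece 2, then r[3]=10)
r[6] = 20  (first piece 3, then r[3]=10)
r[7] = 22  (first piece 1, then r[6]=20)
r[8] = 26  (first piece 2, then r[6]=20)
r[9] = 30  (first piece 3, then r[6]=20)
r[10] = 32  (first piece 1, then r[9]=30)
r[11] = 36  (first piece 2, then r[9]=30)
Maximum revenue is ¢36.
Now minimize piece count subject to staying optimal: for each k, pieces[k] = 1 + min over i with p[i]+r[k−i]=r[k] of pieces[k−i].
pieces[8] = 2
pieces[9] = 2
pieces[10] = 3
pieces[11] = 3

3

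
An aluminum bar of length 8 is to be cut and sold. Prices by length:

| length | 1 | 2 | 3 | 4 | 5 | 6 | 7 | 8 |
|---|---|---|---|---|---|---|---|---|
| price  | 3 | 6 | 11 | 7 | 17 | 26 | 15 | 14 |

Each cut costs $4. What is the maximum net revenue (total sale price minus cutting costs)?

Let r[k] be the best obtainable value from length k. For each k, try every first piece i and keep the best of price[i] + r[k−i] minus the 4 cut fee when i<k.
r[1] = 3
r[2] = 6
r[3] = 11
r[4] = 10  (first piece 1, then r[3]=11)
r[5] = 17
r[6] = 26
r[7] = 25  (first piece 1, then r[6]=26)
r[8] = 28  (first piece 2, then r[6]=26)
One optimal plan: pieces 6 + 2 (1 cut) → $32 − $4 = $28.

28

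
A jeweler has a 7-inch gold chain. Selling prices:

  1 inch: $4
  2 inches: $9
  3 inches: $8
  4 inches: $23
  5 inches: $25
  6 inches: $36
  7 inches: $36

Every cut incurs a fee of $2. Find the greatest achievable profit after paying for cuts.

Let v[k] be the best obtainable value from length k. For each k, try every first piece i and keep the best of price[i] + v[k−i] minus the 2 cut fee when i<k.
v[1] = 4
v[2] = max(4+4-2, 9+0) = 9
v[3] = max(4+9-2, 9+4-2, 8+0) = 11
v[4] = max(4+11-2, 9+9-2, 8+4-2, 23+0) = 23
v[5] = max(4+23-2, 9+11-2, 8+9-2, 23+4-2, 25+0) = 25
v[6] = max(4+25-2, 9+23-2, 8+11-2, 23+9-2, 25+4-2, 36+0) = 36
v[7] = max(4+36-2, 9+25-2, 8+23-2, …, 36+4-2, 36+0) = 38
One optimal plan: pieces 6 + 1 (1 cut) → $40 − $2 = $38.

38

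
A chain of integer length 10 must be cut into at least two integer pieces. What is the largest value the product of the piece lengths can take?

Let g[k] be the best product for length k (with at least one cut). For each first piece i, the rest contributes max(k−i, g[k−i]).
g[2] = 1·max(1,0) = 1·1 = 1
g[3] = max(1·2, 2·1) = 2
g[4] = max(1·3, 2·2, 3·1) = 4
g[5] = max(1·4, 2·3, 3·2, 4·1) = 6
g[6] = max(1·6, 2·4, 3·3, 4·2, 5·1) = 9
g[7] = max(1·9, 2·6, 3·4, 4·3, 5·2, 6·1) = 12
g[8] = max(1·12, 2·9, 3·6, …, 6·2, 7·1) = 18
g[9] = max(1·18, 2·12, 3·9, …, 7·2, 8·1) = 27
g[10] = max(1·27, 2·18, 3·12, …, 8·2, 9·1) = 36
One optimal split: 3 + 3 + 2 + 2; product 3·3·2·2 = 36.

36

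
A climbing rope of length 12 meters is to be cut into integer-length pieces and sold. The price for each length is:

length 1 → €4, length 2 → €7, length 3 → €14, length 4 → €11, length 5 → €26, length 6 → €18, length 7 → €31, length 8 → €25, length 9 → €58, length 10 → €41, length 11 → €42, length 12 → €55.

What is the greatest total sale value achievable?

72

Build best[k] bottom-up: best[k] = max over allowed piece i of (p[i] + best[k−i]).
best[1] = 4
best[2] = max(4+4, 7+0) = 8
best[3] = max(4+8, 7+4, 14+0) = 14
best[4] = max(4+14, 7+8, 14+4, 11+0) = 18
best[5] = max(4+18, 7+14, 14+8, 11+4, 26+0) = 26
best[6] = max(4+26, 7+18, 14+14, 11+8, 26+4, 18+0) = 30
best[7] = max(4+30, 7+26, 14+18, …, 18+4, 31+0) = 34
best[8] = max(4+34, 7+30, 14+26, …, 31+4, 25+0) = 40
best[9] = max(4+40, 7+34, 14+30, …, 25+4, 58+0) = 58
best[10] = max(4+58, 7+40, 14+34, …, 58+4, 41+0) = 62
best[11] = max(4+62, 7+58, 14+40, …, 41+4, 42+0) = 66
best[12] = max(4+66, 7+62, 14+58, …, 42+4, 55+0) = 72
One optimal cutting: 9 + 3 → €58 + €14 = €72.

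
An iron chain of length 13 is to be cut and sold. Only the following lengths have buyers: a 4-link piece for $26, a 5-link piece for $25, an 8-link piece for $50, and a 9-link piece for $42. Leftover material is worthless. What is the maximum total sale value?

Consider every possible first cut. r[k] is the best of p[i]+r[k−i] over all sellable i≤k.
r[1] = 0
r[2] = 0
r[3] = 0
r[4] = 26
r[5] = max(26+0, 25+0) = 26
r[6] = max(26+0, 25+0) = 26
r[7] = max(26+0, 25+0) = 26
r[8] = max(26+26, 25+0, 50+0) = 52
r[9] = max(26+26, 25+26, 50+0, 42+0) = 52
r[10] = max(26+26, 25+26, 50+0, 42+0) = 52
r[11] = max(26+26, 25+26, 50+0, 42+0) = 52
r[12] = max(26+52, 25+26, 50+26, 42+0) = 78
r[13] = max(26+52, 25+52, 50+26, 42+26) = 78
One optimal cutting: pieces 4 + 4 + 4 with 1 link of scrap → $78.

78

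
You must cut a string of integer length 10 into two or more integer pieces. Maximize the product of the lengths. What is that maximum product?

Fill P[k] for k=2..10: at each k try every first piece i and multiply by the better of (k−i) uncut or P[k−i].
P[2] = 1·max(1,0) = 1·1 = 1
P[3] = 1·max(2,1) = 1·2 = 2
P[4] = 2·max(2,1) = 2·2 = 4
P[5] = 2·max(3,2) = 2·3 = 6
P[6] = 3·max(3,2) = 3·3 = 9
P[7] = 2·max(5,6) = 2·6 = 12
P[8] = 2·max(6,9) = 2·9 = 18
P[9] = 3·max(6,9) = 3·9 = 27
P[10] = 2·max(8,18) = 2·18 = 36
One optimal split: 3 + 3 + 2 + 2; product 3·3·2·2 = 36.

36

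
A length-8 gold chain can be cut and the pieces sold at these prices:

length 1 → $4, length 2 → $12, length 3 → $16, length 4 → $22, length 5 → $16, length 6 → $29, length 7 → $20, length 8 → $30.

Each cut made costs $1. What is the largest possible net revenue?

Let r[k] be the best obtainable value from length k. For each k, try every first piece i and keep the best of price[i] + r[k−i] minus the 1 cut fee when i<k.
r[1] = 4
r[2] = 12
r[3] = 16
r[4] = 23  (first piece 2, then r[2]=12)
r[5] = 27  (first piece 2, then r[3]=16)
r[6] = 34  (first piece 2, then r[4]=23)
r[7] = 38  (first piece 2, then r[5]=27)
r[8] = 45  (first piece 2, then r[6]=34)
One optimal plan: pieces 2 + 2 + 2 + 2 (3 cuts) → $48 − $3 = $45.

45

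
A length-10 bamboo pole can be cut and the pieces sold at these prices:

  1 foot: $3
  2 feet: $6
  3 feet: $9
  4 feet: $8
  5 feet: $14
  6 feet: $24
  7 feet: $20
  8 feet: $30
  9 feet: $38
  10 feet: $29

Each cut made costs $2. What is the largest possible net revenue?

Let v[k] be the best obtainable value from length k. For each k, try every first piece i and keep the best of price[i] + v[k−i] minus the 2 cut fee when i<k.
v[1] = 3
v[2] = 6
v[3] = 9
v[4] = 10  (first piece 1, then v[3]=9)
v[5] = 14
v[6] = 24
v[7] = 25  (first piece 1, then v[6]=24)
v[8] = 30
v[9] = 38
v[10] = 39  (first piece 1, then v[9]=38)
One optimal plan: pieces 9 + 1 (1 cut) → $41 − $2 = $39.

39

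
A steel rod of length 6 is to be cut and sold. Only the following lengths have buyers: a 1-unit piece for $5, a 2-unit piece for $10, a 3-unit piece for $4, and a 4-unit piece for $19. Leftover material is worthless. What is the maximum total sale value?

Consider every possible first cut. f[k] is the best of p[i]+f[k−i] over all sellable i≤k.
f[1] = 5
f[2] = 10  (first piece 1, then f[1]=5)
f[3] = 15  (first piece 1, then f[2]=10)
f[4] = 20  (first piece 1, then f[3]=15)
f[5] = 25  (first piece 1, then f[4]=20)
f[6] = 30  (first piece 1, then f[5]=25)
One optimal cutting: 1 + 1 + 1 + 1 + 1 + 1 → $30.

30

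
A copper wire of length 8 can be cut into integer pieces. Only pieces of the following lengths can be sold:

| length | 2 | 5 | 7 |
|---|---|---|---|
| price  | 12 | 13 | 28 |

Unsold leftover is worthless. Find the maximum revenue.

48

Build f[k] bottom-up: f[k] = max over allowed piece i of (p[i] + f[k−i]).
f[1] = 0
f[2] = 12
f[3] = 12
f[4] = 24  (first piece 2, then f[2]=12)
f[5] = max(12+12, 13+0) = 24
f[6] = max(12+24, 13+0) = 36
f[7] = max(12+24, 13+12, 28+0) = 36
f[8] = max(12+36, 13+12, 28+0) = 48
One optimal cutting: 2 + 2 + 2 + 2 → €48.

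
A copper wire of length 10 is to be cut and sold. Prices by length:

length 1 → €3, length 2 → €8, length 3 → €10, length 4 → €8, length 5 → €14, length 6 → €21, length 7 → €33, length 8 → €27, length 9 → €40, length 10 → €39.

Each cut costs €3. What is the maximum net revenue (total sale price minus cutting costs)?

40

Consider every possible first cut. r[k] is the best of p[i]+r[k−i] over all sellable i≤k, charging 3 whenever i<k.
r[1] = 3
r[2] = max(3+3-3, 8+0) = 8
r[3] = max(3+8-3, 8+3-3, 10+0) = 10
r[4] = max(3+10-3, 8+8-3, 10+3-3, 8+0) = 13
r[5] = max(3+13-3, 8+10-3, 10+8-3, 8+3-3, 14+0) = 15
r[6] = max(3+15-3, 8+13-3, 10+10-3, 8+8-3, 14+3-3, 21+0) = 21
r[7] = max(3+21-3, 8+15-3, 10+13-3, …, 21+3-3, 33+0) = 33
r[8] = max(3+33-3, 8+21-3, 10+15-3, …, 33+3-3, 27+0) = 33
r[9] = max(3+33-3, 8+33-3, 10+21-3, …, 27+3-3, 40+0) = 40
r[10] = max(3+40-3, 8+33-3, 10+33-3, …, 40+3-3, 39+0) = 40
One optimal plan: pieces 9 + 1 (1 cut) → €43 − €3 = €40.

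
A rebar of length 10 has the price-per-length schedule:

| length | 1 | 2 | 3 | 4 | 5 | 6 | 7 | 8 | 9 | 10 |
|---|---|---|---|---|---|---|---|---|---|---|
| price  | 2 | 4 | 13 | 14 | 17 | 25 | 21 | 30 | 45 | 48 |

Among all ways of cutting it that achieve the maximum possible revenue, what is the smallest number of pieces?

1

Consider every possible first cut. r[k] is the best of p[i]+r[k−i] over all sellable i≤k.
r[1] = 2
r[2] = max(2+2, 4+0) = 4
r[3] = max(2+4, 4+2, 13+0) = 13
r[4] = max(2+13, 4+4, 13+2, 14+0) = 15
r[5] = max(2+15, 4+13, 13+4, 14+2, 17+0) = 17
r[6] = max(2+17, 4+15, 13+13, 14+4, 17+2, 25+0) = 26
r[7] = max(2+26, 4+17, 13+15, …, 25+2, 21+0) = 28
r[8] = max(2+28, 4+26, 13+17, …, 21+2, 30+0) = 30
r[9] = max(2+30, 4+28, 13+26, …, 30+2, 45+0) = 45
r[10] = max(2+45, 4+30, 13+28, …, 45+2, 48+0) = 48
Maximum revenue is ₹48.
Now minimize piece count subject to staying optimal: for each k, pieces[k] = 1 + min over i with p[i]+r[k−i]=r[k] of pieces[k−i].
pieces[7] = 3
pieces[8] = 1
pieces[9] = 1
pieces[10] = 1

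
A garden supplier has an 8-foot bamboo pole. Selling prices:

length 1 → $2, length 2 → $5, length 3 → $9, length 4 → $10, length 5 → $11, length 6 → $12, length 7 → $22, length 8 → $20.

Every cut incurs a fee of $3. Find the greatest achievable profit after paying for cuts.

Let v[k] be the best obtainable value from length k. For each k, try every first piece i and keep the best of price[i] + v[k−i] minus the 3 cut fee when i<k.
v[1] = 2
v[2] = max(2+2-3, 5+0) = 5
v[3] = max(2+5-3, 5+2-3, 9+0) = 9
v[4] = max(2+9-3, 5+5-3, 9+2-3, 10+0) = 10
v[5] = max(2+10-3, 5+9-3, 9+5-3, 10+2-3, 11+0) = 11
v[6] = max(2+11-3, 5+10-3, 9+9-3, 10+5-3, 11+2-3, 12+0) = 15
v[7] = max(2+15-3, 5+11-3, 9+10-3, …, 12+2-3, 22+0) = 22
v[8] = max(2+22-3, 5+15-3, 9+11-3, …, 22+2-3, 20+0) = 21
One optimal plan: pieces 7 + 1 (1 cut) → $24 − $3 = $21.

21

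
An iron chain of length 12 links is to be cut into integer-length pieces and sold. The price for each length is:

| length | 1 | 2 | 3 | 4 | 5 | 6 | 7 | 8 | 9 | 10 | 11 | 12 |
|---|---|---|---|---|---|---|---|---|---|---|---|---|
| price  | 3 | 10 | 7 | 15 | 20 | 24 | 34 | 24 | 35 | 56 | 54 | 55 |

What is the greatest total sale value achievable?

66

Let v[k] be the best obtainable value from length k. For each k, try every first piece i and keep the best of price[i] + v[k−i].
v[1] = 3
v[2] = 10
v[3] = 13  (first piece 1, then v[2]=10)
v[4] = 20  (first piece 2, then v[2]=10)
v[5] = 23  (first piece 1, then v[4]=20)
v[6] = 30  (first piece 2, then v[4]=20)
v[7] = 34
v[8] = 40  (first piece 2, then v[6]=30)
v[9] = 44  (first piece 2, then v[7]=34)
v[10] = 56
v[11] = 59  (first piece 1, then v[10]=56)
v[12] = 66  (first piece 2, then v[10]=56)
One optimal cutting: 10 + 2 → $56 + $10 = $66.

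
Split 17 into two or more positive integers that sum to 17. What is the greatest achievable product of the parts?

Let m[k] be the best product for length k (with at least one cut). For each first piece i, the rest contributes max(k−i, m[k−i]).
m[2] = 1·max(1,0) = 1·1 = 1
m[3] = 1·max(2,1) = 1·2 = 2
m[4] = 2·max(2,1) = 2·2 = 4
m[5] = 2·max(3,2) = 2·3 = 6
m[6] = 3·max(3,2) = 3·3 = 9
m[7] = 2·max(5,6) = 2·6 = 12
m[8] = 2·max(6,9) = 2·9 = 18
m[9] = 3·max(6,9) = 3·9 = 27
m[10] = 2·max(8,18) = 2·18 = 36
m[11] = 2·max(9,27) = 2·27 = 54
m[12] = 3·max(9,27) = 3·27 = 81
m[13] = 2·max(11,54) = 2·54 = 108
m[14] = 2·max(12,81) = 2·81 = 162
m[15] = 3·max(12,81) = 3·81 = 243
m[16] = 2·max(14,162) = 2·162 = 324
m[17] = 2·max(15,243) = 2·243 = 486
One optimal split: 3 + 3 + 3 + 3 + 3 + 2; product 3·3·3·3·3·2 = 486.

486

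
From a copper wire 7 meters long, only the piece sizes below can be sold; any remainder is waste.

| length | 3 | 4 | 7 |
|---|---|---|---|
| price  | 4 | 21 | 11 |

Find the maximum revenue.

Let f[k] be the best obtainable value from length k. For each k, try every first piece i and keep the best of price[i] + f[k−i].
f[1] = 0
f[2] = 0
f[3] = 4
f[4] = max(4+0, 21+0) = 21
f[5] = max(4+0, 21+0) = 21
f[6] = max(4+4, 21+0) = 21
f[7] = max(4+21, 21+4, 11+0) = 25
One optimal cutting: 4 + 3 → €25.

25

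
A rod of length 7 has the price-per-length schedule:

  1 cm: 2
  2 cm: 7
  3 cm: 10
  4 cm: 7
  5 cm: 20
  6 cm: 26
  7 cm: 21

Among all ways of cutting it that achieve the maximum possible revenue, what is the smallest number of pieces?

2

Consider every possible first cut. r[k] is the best of p[i]+r[k−i] over all sellable i≤k.
r[1] = 2
r[2] = 7
r[3] = 10
r[4] = 14  (first piece 2, then r[2]=7)
r[5] = 20
r[6] = 26
r[7] = 28  (first piece 1, then r[6]=26)
Maximum revenue is 28.
Now minimize piece count subject to staying optimal: for each k, pieces[k] = 1 + min over i with p[i]+r[k−i]=r[k] of pieces[k−i].
pieces[4] = 2
pieces[5] = 1
pieces[6] = 1
pieces[7] = 2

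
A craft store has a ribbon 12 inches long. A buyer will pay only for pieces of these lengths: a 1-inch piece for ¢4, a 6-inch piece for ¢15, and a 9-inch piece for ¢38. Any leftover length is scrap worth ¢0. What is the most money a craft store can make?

50

Let best[k] be the best obtainable value from length k. For each k, try every first piece i and keep the best of price[i] + best[k−i].
best[1] = 4
best[2] = 8  (first piece 1, then best[1]=4)
best[3] = 12  (first piece 1, then best[2]=8)
best[4] = 16  (first piece 1, then best[3]=12)
best[5] = 20  (first piece 1, then best[4]=16)
best[6] = 24  (first piece 1, then best[5]=20)
best[7] = 28  (first piece 1, then best[6]=24)
best[8] = 32  (first piece 1, then best[7]=28)
best[9] = 38
best[10] = 42  (first piece 1, then best[9]=38)
best[11] = 46  (first piece 1, then best[10]=42)
best[12] = 50  (first piece 1, then best[11]=46)
One optimal cutting: 9 + 1 + 1 + 1 → ¢50.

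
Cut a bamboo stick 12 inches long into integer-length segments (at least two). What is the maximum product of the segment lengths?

Fill g[k] for k=2..12: at each k try every first piece i and multiply by the better of (k−i) uncut or g[k−i].
g[2] = 1·max(1,0) = 1·1 = 1
g[3] = 1·max(2,1) = 1·2 = 2
g[4] = 2·max(2,1) = 2·2 = 4
g[5] = 2·max(3,2) = 2·3 = 6
g[6] = 3·max(3,2) = 3·3 = 9
g[7] = 2·max(5,6) = 2·6 = 12
g[8] = 2·max(6,9) = 2·9 = 18
g[9] = 3·max(6,9) = 3·9 = 27
g[10] = 2·max(8,18) = 2·18 = 36
g[11] = 2·max(9,27) = 2·27 = 54
g[12] = 3·max(9,27) = 3·27 = 81
One optimal split: 3 + 3 + 3 + 3; product 3·3·3·3 = 81.

81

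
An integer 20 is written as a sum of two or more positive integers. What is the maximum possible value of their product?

1458

Define f[k] = max over 1≤i<k of i · max(k−i, f[k−i]); the inner max lets the remainder stay uncut if that's better.
f[2] = 1×max(1,0) = 1×1 = 1
f[3] = 1×max(2,1) = 1×2 = 2
f[4] = 2×max(2,1) = 2×2 = 4
f[5] = 2×max(3,2) = 2×3 = 6
f[6] = 3×max(3,2) = 3×3 = 9
f[7] = 2×max(5,6) = 2×6 = 12
f[8] = 2×max(6,9) = 2×9 = 18
f[9] = 3×max(6,9) = 3×9 = 27
f[10] = 2×max(8,18) = 2×18 = 36
f[11] = 2×max(9,27) = 2×27 = 54
f[12] = 3×max(9,27) = 3×27 = 81
f[13] = 2×max(11,54) = 2×54 = 108
f[14] = 2×max(12,81) = 2×81 = 162
f[15] = 3×max(12,81) = 3×81 = 243
f[16] = 2×max(14,162) = 2×162 = 324
f[17] = 2×max(15,243) = 2×243 = 486
f[18] = 3×max(15,243) = 3×243 = 729
f[19] = 2×max(17,486) = 2×486 = 972
f[20] = 2×max(18,729) = 2×729 = 1458
One optimal split: 3 + 3 + 3 + 3 + 3 + 3 + 2; product 3×3×3×3×3×3×2 = 1458.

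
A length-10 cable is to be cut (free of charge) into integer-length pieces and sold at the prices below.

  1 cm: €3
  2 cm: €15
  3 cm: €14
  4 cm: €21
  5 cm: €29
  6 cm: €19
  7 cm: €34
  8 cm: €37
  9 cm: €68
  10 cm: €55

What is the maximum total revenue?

75

Let best[k] be the best obtainable value from length k. For each k, try every first piece i and keep the best of price[i] + best[k−i].
best[1] = 3
best[2] = max(3+3, 15+0) = 15
best[3] = max(3+15, 15+3, 14+0) = 18
best[4] = max(3+18, 15+15, 14+3, 21+0) = 30
best[5] = max(3+30, 15+18, 14+15, 21+3, 29+0) = 33
best[6] = max(3+33, 15+30, 14+18, 21+15, 29+3, 19+0) = 45
best[7] = max(3+45, 15+33, 14+30, …, 19+3, 34+0) = 48
best[8] = max(3+48, 15+45, 14+33, …, 34+3, 37+0) = 60
best[9] = max(3+60, 15+48, 14+45, …, 37+3, 68+0) = 68
best[10] = max(3+68, 15+60, 14+48, …, 68+3, 55+0) = 75
One optimal cutting: 2 + 2 + 2 + 2 + 2 → €15 + €15 + €15 + €15 + €15 = €75.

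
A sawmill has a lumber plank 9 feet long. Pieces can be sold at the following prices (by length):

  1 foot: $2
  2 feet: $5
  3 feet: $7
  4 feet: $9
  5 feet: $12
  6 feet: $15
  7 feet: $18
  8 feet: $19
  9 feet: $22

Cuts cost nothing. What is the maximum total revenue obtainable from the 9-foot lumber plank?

23

Consider every possible first cut. v[k] is the best of p[i]+v[k−i] over all sellable i≤k.
v[1] = 2
v[2] = 5
v[3] = 7  (first piece 1, then v[2]=5)
v[4] = 10  (first piece 2, then v[2]=5)
v[5] = 12  (first piece 1, then v[4]=10)
v[6] = 15  (first piece 2, then v[4]=10)
v[7] = 18
v[8] = 20  (first piece 1, then v[7]=18)
v[9] = 23  (first piece 2, then v[7]=18)
One optimal cutting: 7 + 2 → $18 + $5 = $23.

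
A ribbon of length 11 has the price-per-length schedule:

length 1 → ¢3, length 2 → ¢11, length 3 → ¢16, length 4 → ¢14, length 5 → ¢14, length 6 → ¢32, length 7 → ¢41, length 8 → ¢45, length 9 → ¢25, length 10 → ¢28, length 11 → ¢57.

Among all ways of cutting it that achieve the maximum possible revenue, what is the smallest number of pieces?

Let r[k] be the best obtainable value from length k. For each k, try every first piece i and keep the best of price[i] + r[k−i].
r[1] = 3
r[2] = 11
r[3] = 16
r[4] = 22  (first piece 2, then r[2]=11)
r[5] = 27  (first piece 2, then r[3]=16)
r[6] = 33  (first piece 2, then r[4]=22)
r[7] = 41
r[8] = 45
r[9] = 52  (first piece 2, then r[7]=41)
r[10] = 57  (first piece 3, then r[7]=41)
r[11] = 63  (first piece 2, then r[9]=52)
Maximum revenue is ¢63.
Now minimize piece count subject to staying optimal: for each k, pieces[k] = 1 + min over i with p[i]+r[k−i]=r[k] of pieces[k−i].
pieces[8] = 1
pieces[9] = 2
pieces[10] = 2
pieces[11] = 3

3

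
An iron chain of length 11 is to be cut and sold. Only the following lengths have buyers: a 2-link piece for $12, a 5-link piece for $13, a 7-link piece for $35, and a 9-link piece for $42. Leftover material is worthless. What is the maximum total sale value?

60

Consider every possible first cut. r[k] is the best of p[i]+r[k−i] over all sellable i≤k.
r[1] = 0
r[2] = 12
r[3] = 12
r[4] = 24  (first piece 2, then r[2]=12)
r[5] = max(12+12, 13+0) = 24
r[6] = max(12+24, 13+0) = 36
r[7] = max(12+24, 13+12, 35+0) = 36
r[8] = max(12+36, 13+12, 35+0) = 48
r[9] = max(12+36, 13+24, 35+12, 42+0) = 48
r[10] = max(12+48, 13+24, 35+12, 42+0) = 60
r[11] = max(12+48, 13+36, 35+24, 42+12) = 60
One optimal cutting: pieces 2 + 2 + 2 + 2 + 2 with 1 link of scrap → $60.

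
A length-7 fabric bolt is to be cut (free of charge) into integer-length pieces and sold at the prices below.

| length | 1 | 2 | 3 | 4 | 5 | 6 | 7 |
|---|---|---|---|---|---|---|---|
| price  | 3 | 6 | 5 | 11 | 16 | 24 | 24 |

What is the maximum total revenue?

27

Let best[k] be the best obtainable value from length k. For each k, try every first piece i and keep the best of price[i] + best[k−i].
best[1] = 3
best[2] = 6  (first piece 1, then best[1]=3)
best[3] = 9  (first piece 1, then best[2]=6)
best[4] = 12  (first piece 1, then best[3]=9)
best[5] = 16
best[6] = 24
best[7] = 27  (first piece 1, then best[6]=24)
One optimal cutting: 6 + 1 → $24 + $3 = $27.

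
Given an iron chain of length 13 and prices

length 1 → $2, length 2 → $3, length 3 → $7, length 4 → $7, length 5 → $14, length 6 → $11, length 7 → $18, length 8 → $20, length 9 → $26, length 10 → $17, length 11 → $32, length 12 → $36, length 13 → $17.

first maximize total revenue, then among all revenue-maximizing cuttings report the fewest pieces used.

2

Build r[k] bottom-up: r[k] = max over allowed piece i of (p[i] + r[k−i]).
r[1] = 2
r[2] = max(2+2, 3+0) = 4
r[3] = max(2+4, 3+2, 7+0) = 7
r[4] = max(2+7, 3+4, 7+2, 7+0) = 9
r[5] = max(2+9, 3+7, 7+4, 7+2, 14+0) = 14
r[6] = max(2+14, 3+9, 7+7, 7+4, 14+2, 11+0) = 16
r[7] = max(2+16, 3+14, 7+9, …, 11+2, 18+0) = 18
r[8] = max(2+18, 3+16, 7+14, …, 18+2, 20+0) = 21
r[9] = max(2+21, 3+18, 7+16, …, 20+2, 26+0) = 26
r[10] = max(2+26, 3+21, 7+18, …, 26+2, 17+0) = 28
r[11] = max(2+28, 3+26, 7+21, …, 17+2, 32+0) = 32
r[12] = max(2+32, 3+28, 7+26, …, 32+2, 36+0) = 36
r[13] = max(2+36, 3+32, 7+28, …, 36+2, 17+0) = 38
Maximum revenue is $38.
Now minimize piece count subject to staying optimal: for each k, pieces[k] = 1 + min over i with p[i]+r[k−i]=r[k] of pieces[k−i].
pieces[10] = 2
pieces[11] = 1
pieces[12] = 1
pieces[13] = 2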